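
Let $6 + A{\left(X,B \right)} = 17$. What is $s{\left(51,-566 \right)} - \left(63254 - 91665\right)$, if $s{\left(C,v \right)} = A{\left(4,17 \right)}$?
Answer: $28422$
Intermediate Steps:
$A{\left(X,B \right)} = 11$ ($A{\left(X,B \right)} = -6 + 17 = 11$)
$s{\left(C,v \right)} = 11$
$s{\left(51,-566 \right)} - \left(63254 - 91665\right) = 11 - \left(63254 - 91665\right) = 11 - -28411 = 11 + 28411 = 28422$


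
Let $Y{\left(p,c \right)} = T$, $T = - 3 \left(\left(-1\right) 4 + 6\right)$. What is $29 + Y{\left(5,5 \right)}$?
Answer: $23$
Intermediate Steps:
$T = -6$ ($T = - 3 \left(-4 + 6\right) = \left(-3\right) 2 = -6$)
$Y{\left(p,c \right)} = -6$
$29 + Y{\left(5,5 \right)} = 29 - 6 = 23$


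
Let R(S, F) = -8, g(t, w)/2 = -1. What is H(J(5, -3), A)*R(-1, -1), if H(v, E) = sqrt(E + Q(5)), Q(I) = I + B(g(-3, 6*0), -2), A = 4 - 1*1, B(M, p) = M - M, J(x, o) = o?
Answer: -16*sqrt(2) ≈ -22.627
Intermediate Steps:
g(t, w) = -2 (g(t, w) = 2*(-1) = -2)
B(M, p) = 0
A = 3 (A = 4 - 1 = 3)
Q(I) = I (Q(I) = I + 0 = I)
H(v, E) = sqrt(5 + E) (H(v, E) = sqrt(E + 5) = sqrt(5 + E))
H(J(5, -3), A)*R(-1, -1) = sqrt(5 + 3)*(-8) = sqrt(8)*(-8) = (2*sqrt(2))*(-8) = -16*sqrt(2)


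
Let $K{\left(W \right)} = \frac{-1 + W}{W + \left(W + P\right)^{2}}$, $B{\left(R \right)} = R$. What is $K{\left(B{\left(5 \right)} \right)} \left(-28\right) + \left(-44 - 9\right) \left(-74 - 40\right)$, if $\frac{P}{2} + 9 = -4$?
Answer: $\frac{1347310}{223} \approx 6041.8$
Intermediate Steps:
$P = -26$ ($P = -18 + 2 \left(-4\right) = -18 - 8 = -26$)
$K{\left(W \right)} = \frac{-1 + W}{W + \left(-26 + W\right)^{2}}$ ($K{\left(W \right)} = \frac{-1 + W}{W + \left(W - 26\right)^{2}} = \frac{-1 + W}{W + \left(-26 + W\right)^{2}}$)
$K{\left(B{\left(5 \right)} \right)} \left(-28\right) + \left(-44 - 9\right) \left(-74 - 40\right) = \frac{-1 + 5}{5 + \left(-26 + 5\right)^{2}} \left(-28\right) + \left(-44 - 9\right) \left(-74 - 40\right) = \frac{1}{5 + \left(-21\right)^{2}} \cdot 4 \left(-28\right) - -6042 = \frac{1}{5 + 441} \cdot 4 \left(-28\right) + 6042 = \frac{1}{446} \cdot 4 \left(-28\right) + 6042 = \frac{2}{223} \left(-28\right) + 6042 = - \frac{56}{223} + 6042 = \frac{1347310}{223}$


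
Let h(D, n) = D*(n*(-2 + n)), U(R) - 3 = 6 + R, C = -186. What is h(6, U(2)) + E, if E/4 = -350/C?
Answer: 55942/93 ≈ 601.53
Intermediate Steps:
E = 700/93 (E = 4*(-350/(-186)) = 4*(-350*(-1/186)) = 4*(175/93) = 700/93 ≈ 7.5269)
U(R) = 9 + R (U(R) = 3 + (6 + R) = 9 + R)
h(D, n) = D*n*(-2 + n)
h(6, U(2)) + E = 6*(9 + 2)*(-2 + (9 + 2)) + 700/93 = 6*11*(-2 + 11) + 700/93 = 6*11*9 + 700/93 = 594 + 700/93 = 55942/93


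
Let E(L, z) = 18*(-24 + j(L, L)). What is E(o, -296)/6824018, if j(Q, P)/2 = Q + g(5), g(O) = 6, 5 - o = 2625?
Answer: -47268/3412009 ≈ -0.013853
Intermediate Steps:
o = -2620 (o = 5 - 1*2625 = 5 - 2625 = -2620)
j(Q, P) = 12 + 2*Q (j(Q, P) = 2*(Q + 6) = 2*(6 + Q) = 12 + 2*Q)
E(L, z) = -216 + 36*L (E(L, z) = 18*(-24 + (12 + 2*L)) = 18*(-12 + 2*L) = -216 + 36*L)
E(o, -296)/6824018 = (-216 + 36*(-2620))/6824018 = (-216 - 94320)*(1/6824018) = -94536*1/6824018 = -47268/3412009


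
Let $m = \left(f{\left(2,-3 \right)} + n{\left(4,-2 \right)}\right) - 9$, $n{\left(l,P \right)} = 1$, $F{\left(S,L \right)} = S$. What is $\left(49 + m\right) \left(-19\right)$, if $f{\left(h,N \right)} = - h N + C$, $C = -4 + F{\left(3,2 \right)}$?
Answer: $-874$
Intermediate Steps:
$C = -1$ ($C = -4 + 3 = -1$)
$f{\left(h,N \right)} = -1 - N h$ ($f{\left(h,N \right)} = - h N - 1 = - N h - 1 = -1 - N h$)
$m = -3$ ($m = \left(\left(-1 - \left(-3\right) 2\right) + 1\right) - 9 = \left(\left(-1 + 6\right) + 1\right) - 9 = \left(5 + 1\right) - 9 = 6 - 9 = -3$)
$\left(49 + m\right) \left(-19\right) = \left(49 - 3\right) \left(-19\right) = 46 \left(-19\right) = -874$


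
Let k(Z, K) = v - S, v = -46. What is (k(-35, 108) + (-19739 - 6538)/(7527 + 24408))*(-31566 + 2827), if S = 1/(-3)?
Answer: 42667126438/31935 ≈ 1.3361e+6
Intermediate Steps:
S = -⅓ ≈ -0.33333
k(Z, K) = -137/3 (k(Z, K) = -46 - 1*(-⅓) = -46 + ⅓ = -137/3)
(k(-35, 108) + (-19739 - 6538)/(7527 + 24408))*(-31566 + 2827) = (-137/3 + (-19739 - 6538)/(7527 + 24408))*(-31566 + 2827) = (-137/3 - 26277/31935)*(-28739) = (-137/3 - 26277*1/31935)*(-28739) = (-137/3 - 8759/10645)*(-28739) = -1484642/31935*(-28739) = 42667126438/31935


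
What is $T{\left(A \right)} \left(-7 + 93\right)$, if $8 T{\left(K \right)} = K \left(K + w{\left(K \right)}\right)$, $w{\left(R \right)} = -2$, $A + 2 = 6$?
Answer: $86$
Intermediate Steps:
$A = 4$ ($A = -2 + 6 = 4$)
$T{\left(K \right)} = \frac{K \left(-2 + K\right)}{8}$ ($T{\left(K \right)} = \frac{K \left(K - 2\right)}{8} = \frac{K \left(-2 + K\right)}{8}$)
$T{\left(A \right)} \left(-7 + 93\right) = \frac{1}{8} \cdot 4 \left(-2 + 4\right) \left(-7 + 93\right) = \frac{1}{8} \cdot 4 \cdot 2 \cdot 86 = 1 \cdot 86 = 86$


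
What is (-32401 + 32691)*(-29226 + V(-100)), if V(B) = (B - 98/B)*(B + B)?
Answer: -2732380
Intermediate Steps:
V(B) = 2*B*(B - 98/B) (V(B) = (B - 98/B)*(2*B) = 2*B*(B - 98/B))
(-32401 + 32691)*(-29226 + V(-100)) = (-32401 + 32691)*(-29226 + (-196 + 2*(-100)²)) = 290*(-29226 + (-196 + 2*10000)) = 290*(-29226 + (-196 + 20000)) = 290*(-29226 + 19804) = 290*(-9422) = -2732380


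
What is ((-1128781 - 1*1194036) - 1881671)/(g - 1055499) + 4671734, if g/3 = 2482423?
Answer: 4976774170782/1065295 ≈ 4.6717e+6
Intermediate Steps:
g = 7447269 (g = 3*2482423 = 7447269)
((-1128781 - 1*1194036) - 1881671)/(g - 1055499) + 4671734 = ((-1128781 - 1*1194036) - 1881671)/(7447269 - 1055499) + 4671734 = ((-1128781 - 1194036) - 1881671)/6391770 + 4671734 = (-2322817 - 1881671)*(1/6391770) + 4671734 = -4204488*1/6391770 + 4671734 = -700748/1065295 + 4671734 = 4976774170782/1065295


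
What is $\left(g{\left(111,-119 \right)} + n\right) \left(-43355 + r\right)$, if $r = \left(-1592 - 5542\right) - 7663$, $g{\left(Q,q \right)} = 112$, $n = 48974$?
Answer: $-2854449072$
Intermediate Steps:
$r = -14797$ ($r = -7134 - 7663 = -14797$)
$\left(g{\left(111,-119 \right)} + n\right) \left(-43355 + r\right) = \left(112 + 48974\right) \left(-43355 - 14797\right) = 49086 \left(-58152\right) = -2854449072$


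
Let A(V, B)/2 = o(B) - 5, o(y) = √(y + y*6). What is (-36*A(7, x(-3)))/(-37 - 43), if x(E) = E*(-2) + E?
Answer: -9/2 + 9*√21/10 ≈ -0.37568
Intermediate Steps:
x(E) = -E (x(E) = -2*E + E = -E)
o(y) = √7*√y (o(y) = √(y + 6*y) = √(7*y) = √7*√y)
A(V, B) = -10 + 2*√7*√B (A(V, B) = 2*(√7*√B - 5) = 2*(-5 + √7*√B) = -10 + 2*√7*√B)
(-36*A(7, x(-3)))/(-37 - 43) = (-36*(-10 + 2*√7*√(-1*(-3))))/(-37 - 43) = -36*(-10 + 2*√7*√3)/(-80) = -36*(-10 + 2*√21)*(-1/80) = (360 - 72*√21)*(-1/80) = -9/2 + 9*√21/10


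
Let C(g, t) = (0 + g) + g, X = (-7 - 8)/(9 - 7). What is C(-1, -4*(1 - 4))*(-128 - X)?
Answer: 241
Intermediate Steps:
X = -15/2 ≈ -7.5000
C(g, t) = 2*g (C(g, t) = g + g = 2*g)
C(-1, -4*(1 - 4))*(-128 - X) = (2*(-1))*(-128 - 1*(-15/2)) = -2*(-128 + 15/2) = -2*(-241/2) = 241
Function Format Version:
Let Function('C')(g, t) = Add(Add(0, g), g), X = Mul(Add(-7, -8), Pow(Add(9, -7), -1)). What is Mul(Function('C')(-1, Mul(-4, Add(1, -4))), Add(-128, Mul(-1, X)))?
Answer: 241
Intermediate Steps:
X = Rational(-15, 2) (X = Mul(-15, Pow(2, -1)) = Mul(-15, Rational(1, 2)) = Rational(-15, 2) ≈ -7.5000)
Function('C')(g, t) = Mul(2, g) (Function('C')(g, t) = Add(g, g) = Mul(2, g))
Mul(Function('C')(-1, Mul(-4, Add(1, -4))), Add(-128, Mul(-1, X))) = Mul(Mul(2, -1), Add(-128, Mul(-1, Rational(-15, 2)))) = Mul(-2, Add(-128, Rational(15, 2))) = Mul(-2, Rational(-241, 2)) = 241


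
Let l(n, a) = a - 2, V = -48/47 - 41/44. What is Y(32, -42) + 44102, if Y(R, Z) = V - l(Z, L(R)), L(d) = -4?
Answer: 91211305/2068 ≈ 44106.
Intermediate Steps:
V = -4039/2068 (V = -48*1/47 - 41*1/44 = -48/47 - 41/44 = -4039/2068 ≈ -1.9531)
l(n, a) = -2 + a
Y(R, Z) = 8369/2068 (Y(R, Z) = -4039/2068 - (-2 - 4) = -4039/2068 - 1*(-6) = -4039/2068 + 6 = 8369/2068)
Y(32, -42) + 44102 = 8369/2068 + 44102 = 91211305/2068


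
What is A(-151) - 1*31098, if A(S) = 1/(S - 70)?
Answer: -6872659/221 ≈ -31098.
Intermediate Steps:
A(S) = 1/(-70 + S)
A(-151) - 1*31098 = 1/(-70 - 151) - 1*31098 = 1/(-221) - 31098 = -1/221 - 31098 = -6872659/221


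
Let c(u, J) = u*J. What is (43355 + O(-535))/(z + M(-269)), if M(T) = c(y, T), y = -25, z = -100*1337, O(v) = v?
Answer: -8564/25395 ≈ -0.33723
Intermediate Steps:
z = -133700
c(u, J) = J*u
M(T) = -25*T (M(T) = T*(-25) = -25*T)
(43355 + O(-535))/(z + M(-269)) = (43355 - 535)/(-133700 - 25*(-269)) = 42820/(-133700 + 6725) = 42820/(-126975) = 42820*(-1/126975) = -8564/25395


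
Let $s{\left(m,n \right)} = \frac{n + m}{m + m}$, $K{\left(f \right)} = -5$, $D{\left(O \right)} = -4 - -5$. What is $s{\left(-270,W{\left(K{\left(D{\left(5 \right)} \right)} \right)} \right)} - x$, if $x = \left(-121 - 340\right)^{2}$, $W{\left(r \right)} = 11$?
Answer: $- \frac{114761081}{540} \approx -2.1252 \cdot 10^{5}$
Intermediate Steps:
$D{\left(O \right)} = 1$ ($D{\left(O \right)} = -4 + 5 = 1$)
$s{\left(m,n \right)} = \frac{m + n}{2 m}$
$x = 212521$ ($x = \left(-461\right)^{2} = 212521$)
$s{\left(-270,W{\left(K{\left(D{\left(5 \right)} \right)} \right)} \right)} - x = \frac{-270 + 11}{2 \left(-270\right)} - 212521 = \frac{1}{2} \left(- \frac{1}{270}\right) \left(-259\right) - 212521 = \frac{259}{540} - 212521 = - \frac{114761081}{540}$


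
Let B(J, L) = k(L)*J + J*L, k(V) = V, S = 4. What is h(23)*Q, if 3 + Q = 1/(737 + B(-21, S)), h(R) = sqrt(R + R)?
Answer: -1706*sqrt(46)/569 ≈ -20.335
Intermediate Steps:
B(J, L) = 2*J*L (B(J, L) = L*J + J*L = J*L + J*L = 2*J*L)
h(R) = sqrt(2)*sqrt(R) (h(R) = sqrt(2*R) = sqrt(2)*sqrt(R))
Q = -1706/569 (Q = -3 + 1/(737 + 2*(-21)*4) = -3 + 1/(737 - 168) = -3 + 1/569 = -1706/569 ≈ -2.9982)
h(23)*Q = (sqrt(2)*sqrt(23))*(-1706/569) = sqrt(46)*(-1706/569) = -1706*sqrt(46)/569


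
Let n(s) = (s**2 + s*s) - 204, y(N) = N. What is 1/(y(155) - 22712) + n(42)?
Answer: 74979467/22557 ≈ 3324.0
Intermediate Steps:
n(s) = -204 + 2*s**2 (n(s) = (s**2 + s**2) - 204 = 2*s**2 - 204 = -204 + 2*s**2)
1/(y(155) - 22712) + n(42) = 1/(155 - 22712) + (-204 + 2*42**2) = 1/(-22557) + (-204 + 2*1764) = -1/22557 + (-204 + 3528) = -1/22557 + 3324 = 74979467/22557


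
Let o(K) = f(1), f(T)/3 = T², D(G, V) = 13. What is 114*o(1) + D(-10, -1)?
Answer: 355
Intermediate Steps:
f(T) = 3*T²
o(K) = 3 (o(K) = 3*1² = 3*1 = 3)
114*o(1) + D(-10, -1) = 114*3 + 13 = 342 + 13 = 355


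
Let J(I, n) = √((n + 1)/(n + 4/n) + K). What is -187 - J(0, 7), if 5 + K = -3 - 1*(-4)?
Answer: -187 - 2*I*√2067/53 ≈ -187.0 - 1.7156*I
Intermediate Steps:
K = -4 (K = -5 + (-3 - 1*(-4)) = -5 + (-3 + 4) = -5 + 1 = -4)
J(I, n) = √(-4 + (1 + n)/(n + 4/n)) (J(I, n) = √((n + 1)/(n + 4/n) - 4) = √((1 + n)/(n + 4/n) - 4) = √(-4 + (1 + n)/(n + 4/n)))
-187 - J(0, 7) = -187 - √((-16 + 7 - 3*7²)/(4 + 7²)) = -187 - √((-16 + 7 - 3*49)/(4 + 49)) = -187 - √((-16 + 7 - 147)/53) = -187 - √((1/53)*(-156)) = -187 - √(-156/53) = -187 - 2*I*√2067/53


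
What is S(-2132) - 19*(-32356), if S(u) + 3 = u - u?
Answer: 614761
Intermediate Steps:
S(u) = -3 (S(u) = -3 + (u - u) = -3 + 0 = -3)
S(-2132) - 19*(-32356) = -3 - 19*(-32356) = -3 + 614764 = 614761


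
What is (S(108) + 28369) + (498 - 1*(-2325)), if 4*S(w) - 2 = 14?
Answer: 31196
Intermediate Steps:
S(w) = 4 (S(w) = 1/2 + (1/4)*14 = 1/2 + 7/2 = 4)
(S(108) + 28369) + (498 - 1*(-2325)) = (4 + 28369) + (498 - 1*(-2325)) = 28373 + (498 + 2325) = 28373 + 2823 = 31196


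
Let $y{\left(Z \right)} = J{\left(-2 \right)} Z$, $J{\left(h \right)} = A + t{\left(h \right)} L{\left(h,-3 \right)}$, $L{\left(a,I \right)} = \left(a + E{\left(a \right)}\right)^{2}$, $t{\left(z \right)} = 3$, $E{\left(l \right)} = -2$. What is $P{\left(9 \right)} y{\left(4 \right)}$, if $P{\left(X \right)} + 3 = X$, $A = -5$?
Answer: $1032$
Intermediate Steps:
$L{\left(a,I \right)} = \left(-2 + a\right)^{2}$ ($L{\left(a,I \right)} = \left(a - 2\right)^{2} = \left(-2 + a\right)^{2}$)
$P{\left(X \right)} = -3 + X$
$J{\left(h \right)} = -5 + 3 \left(-2 + h\right)^{2}$
$y{\left(Z \right)} = 43 Z$ ($y{\left(Z \right)} = \left(-5 + 3 \left(-2 - 2\right)^{2}\right) Z = \left(-5 + 3 \left(-4\right)^{2}\right) Z = \left(-5 + 3 \cdot 16\right) Z = \left(-5 + 48\right) Z = 43 Z$)
$P{\left(9 \right)} y{\left(4 \right)} = \left(-3 + 9\right) 43 \cdot 4 = 6 \cdot 172 = 1032$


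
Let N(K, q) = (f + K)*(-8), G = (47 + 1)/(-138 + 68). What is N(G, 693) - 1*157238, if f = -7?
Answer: -5501178/35 ≈ -1.5718e+5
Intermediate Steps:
G = -24/35 (G = 48/(-70) = 48*(-1/70) = -24/35 ≈ -0.68571)
N(K, q) = 56 - 8*K (N(K, q) = (-7 + K)*(-8) = 56 - 8*K)
N(G, 693) - 1*157238 = (56 - 8*(-24/35)) - 1*157238 = (56 + 192/35) - 157238 = 2152/35 - 157238 = -5501178/35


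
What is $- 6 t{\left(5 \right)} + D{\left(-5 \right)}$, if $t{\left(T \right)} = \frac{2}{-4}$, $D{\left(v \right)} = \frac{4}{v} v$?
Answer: $7$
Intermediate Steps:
$D{\left(v \right)} = 4$
$t{\left(T \right)} = - \frac{1}{2}$ ($t{\left(T \right)} = 2 \left(- \frac{1}{4}\right) = - \frac{1}{2}$)
$- 6 t{\left(5 \right)} + D{\left(-5 \right)} = \left(-6\right) \left(- \frac{1}{2}\right) + 4 = 3 + 4 = 7$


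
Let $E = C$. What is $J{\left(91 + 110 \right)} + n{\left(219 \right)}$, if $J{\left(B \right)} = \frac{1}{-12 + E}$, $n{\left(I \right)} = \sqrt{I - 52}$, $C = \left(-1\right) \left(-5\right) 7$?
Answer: $\frac{1}{23} + \sqrt{167} \approx 12.966$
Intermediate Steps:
$C = 35$ ($C = 5 \cdot 7 = 35$)
$n{\left(I \right)} = \sqrt{-52 + I}$
$E = 35$
$J{\left(B \right)} = \frac{1}{23}$ ($J{\left(B \right)} = \frac{1}{-12 + 35} = \frac{1}{23}$)
$J{\left(91 + 110 \right)} + n{\left(219 \right)} = \frac{1}{23} + \sqrt{-52 + 219} = \frac{1}{23} + \sqrt{167}$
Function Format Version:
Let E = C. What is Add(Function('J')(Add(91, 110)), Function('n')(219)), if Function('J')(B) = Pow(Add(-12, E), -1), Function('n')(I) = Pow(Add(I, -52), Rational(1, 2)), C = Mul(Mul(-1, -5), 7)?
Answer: Add(Rational(1, 23), Pow(167, Rational(1, 2))) ≈ 12.966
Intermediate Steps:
C = 35 (C = Mul(5, 7) = 35)
Function('n')(I) = Pow(Add(-52, I), Rational(1, 2))
E = 35
Function('J')(B) = Rational(1, 23) (Function('J')(B) = Pow(Add(-12, 35), -1) = Pow(23, -1) = Rational(1, 23))
Add(Function('J')(Add(91, 110)), Function('n')(219)) = Add(Rational(1, 23), Pow(Add(-52, 219), Rational(1, 2))) = Add(Rational(1, 23), Pow(167, Rational(1, 2)))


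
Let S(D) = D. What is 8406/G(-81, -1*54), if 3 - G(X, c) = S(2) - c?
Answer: -8406/53 ≈ -158.60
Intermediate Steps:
G(X, c) = 1 + c (G(X, c) = 3 - (2 - c) = 3 + (-2 + c) = 1 + c)
8406/G(-81, -1*54) = 8406/(1 - 1*54) = 8406/(1 - 54) = 8406/(-53) = 8406*(-1/53) = -8406/53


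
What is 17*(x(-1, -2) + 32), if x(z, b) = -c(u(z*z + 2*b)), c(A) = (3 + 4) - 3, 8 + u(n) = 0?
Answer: 476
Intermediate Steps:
u(n) = -8 (u(n) = -8 + 0 = -8)
c(A) = 4 (c(A) = 7 - 3 = 4)
x(z, b) = -4 (x(z, b) = -1*4 = -4)
17*(x(-1, -2) + 32) = 17*(-4 + 32) = 17*28 = 476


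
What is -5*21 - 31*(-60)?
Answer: 1755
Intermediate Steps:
-5*21 - 31*(-60) = -105 + 1860 = 1755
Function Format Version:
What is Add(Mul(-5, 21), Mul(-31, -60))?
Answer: 1755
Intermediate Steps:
Add(Mul(-5, 21), Mul(-31, -60)) = Add(-105, 1860) = 1755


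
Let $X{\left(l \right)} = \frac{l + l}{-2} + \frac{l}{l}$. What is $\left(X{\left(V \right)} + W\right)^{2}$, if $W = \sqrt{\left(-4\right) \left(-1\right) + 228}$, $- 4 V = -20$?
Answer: $248 - 16 \sqrt{58} \approx 126.15$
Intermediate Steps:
$V = 5$ ($V = \left(- \frac{1}{4}\right) \left(-20\right) = 5$)
$X{\left(l \right)} = 1 - l$ ($X{\left(l \right)} = 2 l \left(- \frac{1}{2}\right) + 1 = - l + 1 = 1 - l$)
$W = 2 \sqrt{58}$ ($W = \sqrt{4 + 228} = \sqrt{232} = 2 \sqrt{58} \approx 15.232$)
$\left(X{\left(V \right)} + W\right)^{2} = \left(\left(1 - 5\right) + 2 \sqrt{58}\right)^{2} = \left(-4 + 2 \sqrt{58}\right)^{2}$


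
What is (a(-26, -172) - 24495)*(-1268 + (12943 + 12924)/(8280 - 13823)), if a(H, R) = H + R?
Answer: 174194076963/5543 ≈ 3.1426e+7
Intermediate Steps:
(a(-26, -172) - 24495)*(-1268 + (12943 + 12924)/(8280 - 13823)) = ((-26 - 172) - 24495)*(-1268 + (12943 + 12924)/(8280 - 13823)) = (-198 - 24495)*(-1268 + 25867/(-5543)) = -24693*(-1268 + 25867*(-1/5543)) = -24693*(-1268 - 25867/5543) = -24693*(-7054391/5543) = 174194076963/5543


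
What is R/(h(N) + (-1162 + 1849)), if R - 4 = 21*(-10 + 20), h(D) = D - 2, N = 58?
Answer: 214/743 ≈ 0.28802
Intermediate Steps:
h(D) = -2 + D
R = 214 (R = 4 + 21*(-10 + 20) = 4 + 21*10 = 4 + 210 = 214)
R/(h(N) + (-1162 + 1849)) = 214/((-2 + 58) + (-1162 + 1849)) = 214/(56 + 687) = 214/743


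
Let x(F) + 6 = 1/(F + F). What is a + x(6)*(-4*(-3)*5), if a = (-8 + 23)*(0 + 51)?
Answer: 410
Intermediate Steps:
a = 765 (a = 15*51 = 765)
x(F) = -6 + 1/(2*F) (x(F) = -6 + 1/(F + F) = -6 + 1/(2*F))
a + x(6)*(-4*(-3)*5) = 765 + (-6 + (1/2)/6)*(-4*(-3)*5) = 765 + (-6 + (1/2)*(1/6))*(12*5) = 765 + (-6 + 1/12)*60 = 765 - 71/12*60 = 765 - 355 = 410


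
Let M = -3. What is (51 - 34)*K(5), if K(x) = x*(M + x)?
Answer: 170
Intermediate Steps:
K(x) = x*(-3 + x)
(51 - 34)*K(5) = (51 - 34)*(5*(-3 + 5)) = 17*(5*2) = 17*10 = 170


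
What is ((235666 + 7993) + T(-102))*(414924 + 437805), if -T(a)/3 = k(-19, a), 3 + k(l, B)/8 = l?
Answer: 208225336323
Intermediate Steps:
k(l, B) = -24 + 8*l
T(a) = 528 (T(a) = -3*(-24 + 8*(-19)) = -3*(-24 - 152) = -3*(-176) = 528)
((235666 + 7993) + T(-102))*(414924 + 437805) = ((235666 + 7993) + 528)*(414924 + 437805) = (243659 + 528)*852729 = 244187*852729 = 208225336323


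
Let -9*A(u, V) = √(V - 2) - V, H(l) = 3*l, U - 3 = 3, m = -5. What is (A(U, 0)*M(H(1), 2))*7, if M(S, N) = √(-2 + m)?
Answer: 7*√14/9 ≈ 2.9102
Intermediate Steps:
U = 6 (U = 3 + 3 = 6)
A(u, V) = -√(-2 + V)/9 + V/9 (A(u, V) = -(√(V - 2) - V)/9 = -(√(-2 + V) - V)/9 = -√(-2 + V)/9 + V/9)
M(S, N) = I*√7 (M(S, N) = √(-2 - 5) = √(-7) = I*√7)
(A(U, 0)*M(H(1), 2))*7 = ((-√(-2 + 0)/9 + (⅑)*0)*(I*√7))*7 = ((-I*√2/9 + 0)*(I*√7))*7 = ((-I*√2/9)*(I*√7))*7 = (√14/9)*7 = 7*√14/9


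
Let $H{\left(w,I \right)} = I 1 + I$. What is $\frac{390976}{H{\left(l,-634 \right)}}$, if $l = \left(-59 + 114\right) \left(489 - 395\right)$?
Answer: $- \frac{97744}{317} \approx -308.34$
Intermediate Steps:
$l = 5170$ ($l = 55 \cdot 94 = 5170$)
$H{\left(w,I \right)} = 2 I$ ($H{\left(w,I \right)} = I + I = 2 I$)
$\frac{390976}{H{\left(l,-634 \right)}} = \frac{390976}{2 \left(-634\right)} = \frac{390976}{-1268} = 390976 \left(- \frac{1}{1268}\right) = - \frac{97744}{317}$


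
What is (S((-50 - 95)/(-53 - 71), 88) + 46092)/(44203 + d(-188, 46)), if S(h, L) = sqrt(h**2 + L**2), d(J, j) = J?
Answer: 46092/44015 + sqrt(119092769)/5457860 ≈ 1.0492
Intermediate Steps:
S(h, L) = sqrt(L**2 + h**2)
(S((-50 - 95)/(-53 - 71), 88) + 46092)/(44203 + d(-188, 46)) = (sqrt(88**2 + ((-50 - 95)/(-53 - 71))**2) + 46092)/(44203 - 188) = (sqrt(7744 + (-145/(-124))**2) + 46092)/44015 = (sqrt(7744 + (-145*(-1/124))**2) + 46092)*(1/44015) = (sqrt(7744 + (145/124)**2) + 46092)*(1/44015) = (sqrt(7744 + 21025/15376) + 46092)*(1/44015) = (sqrt(119092769/15376) + 46092)*(1/44015) = (sqrt(119092769)/124 + 46092)*(1/44015) = (46092 + sqrt(119092769)/124)*(1/44015) = 46092/44015 + sqrt(119092769)/5457860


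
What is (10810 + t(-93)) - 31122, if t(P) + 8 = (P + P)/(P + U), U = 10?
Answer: -1686374/83 ≈ -20318.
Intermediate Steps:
t(P) = -8 + 2*P/(10 + P) (t(P) = -8 + (P + P)/(P + 10) = -8 + (2*P)/(10 + P) = -8 + 2*P/(10 + P))
(10810 + t(-93)) - 31122 = (10810 + 2*(-40 - 3*(-93))/(10 - 93)) - 31122 = (10810 + 2*(-40 + 279)/(-83)) - 31122 = (10810 + 2*(-1/83)*239) - 31122 = (10810 - 478/83) - 31122 = 896752/83 - 31122 = -1686374/83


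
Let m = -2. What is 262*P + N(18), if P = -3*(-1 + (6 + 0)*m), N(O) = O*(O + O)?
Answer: 10866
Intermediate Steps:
N(O) = 2*O² (N(O) = O*(2*O) = 2*O²)
P = 39 (P = -3*(-1 + (6 + 0)*(-2)) = -3*(-1 + 6*(-2)) = -3*(-1 - 12) = -3*(-13) = 39)
262*P + N(18) = 262*39 + 2*18² = 10218 + 2*324 = 10218 + 648 = 10866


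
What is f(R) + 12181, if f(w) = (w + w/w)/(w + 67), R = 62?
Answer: 523804/43 ≈ 12181.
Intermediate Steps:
f(w) = (1 + w)/(67 + w) (f(w) = (w + 1)/(67 + w) = (1 + w)/(67 + w))
f(R) + 12181 = (1 + 62)/(67 + 62) + 12181 = 63/129 + 12181 = (1/129)*63 + 12181 = 21/43 + 12181 = 523804/43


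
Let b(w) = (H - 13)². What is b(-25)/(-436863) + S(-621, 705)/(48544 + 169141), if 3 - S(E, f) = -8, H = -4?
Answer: -58105472/95098522155 ≈ -0.00061100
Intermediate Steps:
S(E, f) = 11 (S(E, f) = 3 - 1*(-8) = 3 + 8 = 11)
b(w) = 289 (b(w) = (-4 - 13)² = (-17)² = 289)
b(-25)/(-436863) + S(-621, 705)/(48544 + 169141) = 289/(-436863) + 11/(48544 + 169141) = 289*(-1/436863) + 11/217685 = -289/436863 + 11*(1/217685) = -289/436863 + 11/217685 = -58105472/95098522155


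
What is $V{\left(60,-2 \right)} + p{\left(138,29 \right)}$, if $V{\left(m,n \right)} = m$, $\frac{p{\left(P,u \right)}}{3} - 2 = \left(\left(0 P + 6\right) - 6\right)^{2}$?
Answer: $66$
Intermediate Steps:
$p{\left(P,u \right)} = 6$ ($p{\left(P,u \right)} = 6 + 3 \left(\left(0 P + 6\right) - 6\right)^{2} = 6 + 3 \left(\left(0 + 6\right) - 6\right)^{2} = 6 + 3 \left(6 - 6\right)^{2} = 6 + 3 \cdot 0^{2} = 6 + 3 \cdot 0 = 6 + 0 = 6$)
$V{\left(60,-2 \right)} + p{\left(138,29 \right)} = 60 + 6 = 66$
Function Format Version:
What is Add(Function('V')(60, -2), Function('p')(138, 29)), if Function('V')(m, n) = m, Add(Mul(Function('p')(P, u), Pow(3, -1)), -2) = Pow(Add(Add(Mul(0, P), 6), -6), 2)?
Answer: 66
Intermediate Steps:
Function('p')(P, u) = 6 (Function('p')(P, u) = Add(6, Mul(3, Pow(Add(Add(Mul(0, P), 6), -6), 2))) = Add(6, Mul(3, Pow(Add(Add(0, 6), -6), 2))) = Add(6, Mul(3, Pow(Add(6, -6), 2))) = Add(6, Mul(3, Pow(0, 2))) = Add(6, Mul(3, 0)) = Add(6, 0) = 6)
Add(Function('V')(60, -2), Function('p')(138, 29)) = Add(60, 6) = 66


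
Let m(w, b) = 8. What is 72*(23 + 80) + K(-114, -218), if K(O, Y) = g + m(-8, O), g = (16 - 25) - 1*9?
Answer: 7406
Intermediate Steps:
g = -18 (g = -9 - 9 = -18)
K(O, Y) = -10 (K(O, Y) = -18 + 8 = -10)
72*(23 + 80) + K(-114, -218) = 72*(23 + 80) - 10 = 72*103 - 10 = 7416 - 10 = 7406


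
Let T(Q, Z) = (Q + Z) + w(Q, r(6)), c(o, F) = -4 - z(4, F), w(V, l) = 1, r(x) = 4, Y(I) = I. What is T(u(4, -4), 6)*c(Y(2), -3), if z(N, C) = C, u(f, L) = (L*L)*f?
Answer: -71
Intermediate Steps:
u(f, L) = f*L**2 (u(f, L) = L**2*f = f*L**2)
c(o, F) = -4 - F
T(Q, Z) = 1 + Q + Z (T(Q, Z) = (Q + Z) + 1 = 1 + Q + Z)
T(u(4, -4), 6)*c(Y(2), -3) = (1 + 4*(-4)**2 + 6)*(-4 - 1*(-3)) = (1 + 4*16 + 6)*(-4 + 3) = (1 + 64 + 6)*(-1) = 71*(-1) = -71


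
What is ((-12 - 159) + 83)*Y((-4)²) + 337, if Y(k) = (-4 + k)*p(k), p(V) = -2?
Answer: 2449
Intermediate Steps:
Y(k) = 8 - 2*k (Y(k) = (-4 + k)*(-2) = 8 - 2*k)
((-12 - 159) + 83)*Y((-4)²) + 337 = ((-12 - 159) + 83)*(8 - 2*(-4)²) + 337 = (-171 + 83)*(8 - 2*16) + 337 = -88*(8 - 32) + 337 = -88*(-24) + 337 = 2112 + 337 = 2449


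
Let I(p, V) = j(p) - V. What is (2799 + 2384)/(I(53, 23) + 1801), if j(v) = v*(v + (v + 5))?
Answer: 5183/7661 ≈ 0.67654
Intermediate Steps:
j(v) = v*(5 + 2*v) (j(v) = v*(v + (5 + v)) = v*(5 + 2*v))
I(p, V) = -V + p*(5 + 2*p) (I(p, V) = p*(5 + 2*p) - V = -V + p*(5 + 2*p))
(2799 + 2384)/(I(53, 23) + 1801) = (2799 + 2384)/((-1*23 + 53*(5 + 2*53)) + 1801) = 5183/((-23 + 53*(5 + 106)) + 1801) = 5183/((-23 + 53*111) + 1801) = 5183/((-23 + 5883) + 1801) = 5183/(5860 + 1801) = 5183/7661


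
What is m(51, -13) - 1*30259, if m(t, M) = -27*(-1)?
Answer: -30232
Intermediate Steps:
m(t, M) = 27
m(51, -13) - 1*30259 = 27 - 1*30259 = 27 - 30259 = -30232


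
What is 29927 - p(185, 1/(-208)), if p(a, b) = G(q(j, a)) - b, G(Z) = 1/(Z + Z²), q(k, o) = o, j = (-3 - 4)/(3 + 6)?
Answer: 107097941971/3578640 ≈ 29927.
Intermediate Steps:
j = -7/9 ≈ -0.77778
p(a, b) = -b + 1/(a*(1 + a)) (p(a, b) = 1/(a*(1 + a)) - b = -b + 1/(a*(1 + a)))
29927 - p(185, 1/(-208)) = 29927 - (-1/(-208) + 1/(185*(1 + 185))) = 29927 - (-1*(-1/208) + (1/185)/186) = 29927 - (1/208 + (1/185)*(1/186)) = 29927 - (1/208 + 1/34410) = 29927 - 1*17309/3578640 = 29927 - 17309/3578640 = 107097941971/3578640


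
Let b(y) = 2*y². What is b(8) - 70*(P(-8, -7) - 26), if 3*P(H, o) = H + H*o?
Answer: 828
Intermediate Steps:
P(H, o) = H/3 + H*o/3 (P(H, o) = (H + H*o)/3 = H/3 + H*o/3)
b(8) - 70*(P(-8, -7) - 26) = 2*8² - 70*((⅓)*(-8)*(1 - 7) - 26) = 2*64 - 70*((⅓)*(-8)*(-6) - 26) = 128 - 70*(16 - 26) = 128 - 70*(-10) = 128 + 700 = 828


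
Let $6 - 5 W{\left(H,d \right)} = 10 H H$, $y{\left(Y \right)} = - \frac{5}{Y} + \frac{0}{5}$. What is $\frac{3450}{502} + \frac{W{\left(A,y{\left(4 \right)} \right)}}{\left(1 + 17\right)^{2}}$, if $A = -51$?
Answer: $- \frac{311042}{33885} \approx -9.1793$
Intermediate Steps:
$y{\left(Y \right)} = - \frac{5}{Y}$ ($y{\left(Y \right)} = - \frac{5}{Y} + 0 \cdot \frac{1}{5} = - \frac{5}{Y} + 0 = - \frac{5}{Y}$)
$W{\left(H,d \right)} = \frac{6}{5} - 2 H^{2}$ ($W{\left(H,d \right)} = \frac{6}{5} - \frac{10 H H}{5} = \frac{6}{5} - \frac{10 H^{2}}{5} = \frac{6}{5} - 2 H^{2}$)
$\frac{3450}{502} + \frac{W{\left(A,y{\left(4 \right)} \right)}}{\left(1 + 17\right)^{2}} = \frac{3450}{502} + \frac{\frac{6}{5} - 2 \left(-51\right)^{2}}{\left(1 + 17\right)^{2}} = 3450 \cdot \frac{1}{502} + \frac{\frac{6}{5} - 5202}{18^{2}} = \frac{1725}{251} + \frac{\frac{6}{5} - 5202}{324} = \frac{1725}{251} - \frac{2167}{135} = - \frac{311042}{33885}$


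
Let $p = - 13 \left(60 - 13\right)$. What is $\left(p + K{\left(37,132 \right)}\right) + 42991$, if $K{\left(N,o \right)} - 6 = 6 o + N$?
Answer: $43215$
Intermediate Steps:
$K{\left(N,o \right)} = 6 + N + 6 o$ ($K{\left(N,o \right)} = 6 + \left(6 o + N\right) = 6 + \left(N + 6 o\right) = 6 + N + 6 o$)
$p = -611$ ($p = - 13 \left(60 - 13\right) = \left(-13\right) 47 = -611$)
$\left(p + K{\left(37,132 \right)}\right) + 42991 = \left(-611 + \left(6 + 37 + 6 \cdot 132\right)\right) + 42991 = \left(-611 + \left(6 + 37 + 792\right)\right) + 42991 = \left(-611 + 835\right) + 42991 = 224 + 42991 = 43215$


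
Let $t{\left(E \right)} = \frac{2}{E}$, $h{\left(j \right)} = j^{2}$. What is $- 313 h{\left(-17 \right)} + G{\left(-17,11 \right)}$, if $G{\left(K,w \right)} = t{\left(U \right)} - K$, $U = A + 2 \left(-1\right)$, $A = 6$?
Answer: $- \frac{180879}{2} \approx -90440.0$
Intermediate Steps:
$U = 4$ ($U = 6 + 2 \left(-1\right) = 6 - 2 = 4$)
$G{\left(K,w \right)} = \frac{1}{2} - K$ ($G{\left(K,w \right)} = \frac{2}{4} - K = 2 \cdot \frac{1}{4} - K = \frac{1}{2} - K$)
$- 313 h{\left(-17 \right)} + G{\left(-17,11 \right)} = - 313 \left(-17\right)^{2} + \left(\frac{1}{2} - -17\right) = \left(-313\right) 289 + \left(\frac{1}{2} + 17\right) = -90457 + \frac{35}{2} = - \frac{180879}{2}$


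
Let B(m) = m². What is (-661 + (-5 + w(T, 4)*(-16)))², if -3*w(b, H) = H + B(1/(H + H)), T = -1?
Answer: 59830225/144 ≈ 4.1549e+5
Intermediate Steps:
w(b, H) = -H/3 - 1/(12*H²) (w(b, H) = -(H + (1/(H + H))²)/3 = -(H + (1/(2*H))²)/3 = -(H + 1/(4*H²))/3 = -H/3 - 1/(12*H²))
(-661 + (-5 + w(T, 4)*(-16)))² = (-661 + (-5 + (-⅓*4 - 1/12/4²)*(-16)))² = (-661 + (-5 + (-4/3 - 1/12*1/16)*(-16)))² = (-661 + (-5 + (-4/3 - 1/192)*(-16)))² = (-661 + (-5 - 257/192*(-16)))² = (-661 + (-5 + 257/12))² = (-661 + 197/12)² = (-7735/12)² = 59830225/144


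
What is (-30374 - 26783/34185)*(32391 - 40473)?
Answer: 2797347155262/11395 ≈ 2.4549e+8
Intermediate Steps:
(-30374 - 26783/34185)*(32391 - 40473) = (-30374 - 26783*1/34185)*(-8082) = (-30374 - 26783/34185)*(-8082) = -1038361973/34185*(-8082) = 2797347155262/11395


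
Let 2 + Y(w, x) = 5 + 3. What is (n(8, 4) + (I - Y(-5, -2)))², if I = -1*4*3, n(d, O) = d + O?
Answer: 36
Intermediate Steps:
Y(w, x) = 6 (Y(w, x) = -2 + (5 + 3) = -2 + 8 = 6)
n(d, O) = O + d
I = -12 (I = -4*3 = -1*12 = -12)
(n(8, 4) + (I - Y(-5, -2)))² = ((4 + 8) + (-12 - 1*6))² = (12 + (-12 - 6))² = (12 - 18)² = (-6)² = 36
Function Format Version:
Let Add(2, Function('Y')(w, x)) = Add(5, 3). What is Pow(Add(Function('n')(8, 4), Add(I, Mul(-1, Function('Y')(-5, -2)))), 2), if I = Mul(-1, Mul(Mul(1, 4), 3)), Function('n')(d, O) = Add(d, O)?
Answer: 36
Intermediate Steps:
Function('Y')(w, x) = 6 (Function('Y')(w, x) = Add(-2, Add(5, 3)) = Add(-2, 8) = 6)
Function('n')(d, O) = Add(O, d)
I = -12 (I = Mul(-1, Mul(4, 3)) = Mul(-1, 12) = -12)
Pow(Add(Function('n')(8, 4), Add(I, Mul(-1, Function('Y')(-5, -2)))), 2) = Pow(Add(Add(4, 8), Add(-12, Mul(-1, 6))), 2) = Pow(Add(12, Add(-12, -6)), 2) = Pow(Add(12, -18), 2) = Pow(-6, 2) = 36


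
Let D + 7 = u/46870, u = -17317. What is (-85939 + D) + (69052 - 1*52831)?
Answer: -3268028067/46870 ≈ -69725.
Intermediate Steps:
D = -345407/46870 (D = -7 - 17317/46870 = -345407/46870 ≈ -7.3695)
(-85939 + D) + (69052 - 1*52831) = (-85939 - 345407/46870) + (69052 - 1*52831) = -4028306337/46870 + (69052 - 52831) = -4028306337/46870 + 16221 = -3268028067/46870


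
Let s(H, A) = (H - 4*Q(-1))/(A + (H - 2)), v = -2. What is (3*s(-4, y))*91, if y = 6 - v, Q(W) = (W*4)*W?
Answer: -2730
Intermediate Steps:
Q(W) = 4*W² (Q(W) = (4*W)*W = 4*W²)
y = 8 (y = 6 - 1*(-2) = 6 + 2 = 8)
s(H, A) = (-16 + H)/(-2 + A + H) (s(H, A) = (H - 16*(-1)²)/(A + (H - 2)) = (H - 16)/(A + (-2 + H)) = (H - 4*4)/(-2 + A + H) = (H - 16)/(-2 + A + H) = (-16 + H)/(-2 + A + H))
(3*s(-4, y))*91 = (3*((-16 - 4)/(-2 + 8 - 4)))*91 = (3*(-20/2))*91 = (3*((½)*(-20)))*91 = (3*(-10))*91 = -30*91 = -2730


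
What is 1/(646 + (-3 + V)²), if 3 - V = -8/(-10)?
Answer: 25/16166 ≈ 0.0015465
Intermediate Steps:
V = 11/5 (V = 3 - (-8)/(-10) = 3 - (-8)*(-1)/10 = 3 - 1*⅘ = 3 - ⅘ = 11/5 ≈ 2.2000)
1/(646 + (-3 + V)²) = 1/(646 + (-3 + 11/5)²) = 1/(646 + (-⅘)²) = 1/(646 + 16/25) = 1/(16166/25) = 25/16166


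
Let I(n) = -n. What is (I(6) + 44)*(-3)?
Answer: -114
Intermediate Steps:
(I(6) + 44)*(-3) = (-1*6 + 44)*(-3) = (-6 + 44)*(-3) = 38*(-3) = -114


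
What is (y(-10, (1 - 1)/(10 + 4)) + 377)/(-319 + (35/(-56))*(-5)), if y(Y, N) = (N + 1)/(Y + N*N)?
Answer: -15076/12635 ≈ -1.1932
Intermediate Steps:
y(Y, N) = (1 + N)/(Y + N²)
(y(-10, (1 - 1)/(10 + 4)) + 377)/(-319 + (35/(-56))*(-5)) = ((1 + (1 - 1)/(10 + 4))/(-10 + ((1 - 1)/(10 + 4))²) + 377)/(-319 + (35/(-56))*(-5)) = ((1 + 0/14)/(-10 + (0/14)²) + 377)/(-319 + (35*(-1/56))*(-5)) = ((1 + 0*(1/14))/(-10 + (0*(1/14))²) + 377)/(-319 - 5/8*(-5)) = ((1 + 0)/(-10 + 0²) + 377)/(-319 + 25/8) = (1/(-10 + 0) + 377)/(-2527/8) = (1/(-10) + 377)*(-8/2527) = (-⅒*1 + 377)*(-8/2527) = (-⅒ + 377)*(-8/2527) = (3769/10)*(-8/2527) = -15076/12635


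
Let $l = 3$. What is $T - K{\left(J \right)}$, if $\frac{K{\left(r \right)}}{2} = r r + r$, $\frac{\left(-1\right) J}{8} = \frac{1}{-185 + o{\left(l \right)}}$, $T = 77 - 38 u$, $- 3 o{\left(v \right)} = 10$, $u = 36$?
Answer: $- \frac{412147747}{319225} \approx -1291.1$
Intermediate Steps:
$o{\left(v \right)} = - \frac{10}{3}$ ($o{\left(v \right)} = \left(- \frac{1}{3}\right) 10 = - \frac{10}{3}$)
$T = -1291$ ($T = 77 - 1368 = -1291$)
$J = \frac{24}{565}$ ($J = - \frac{8}{-185 - \frac{10}{3}} = - \frac{8}{- \frac{565}{3}} = \left(-8\right) \left(- \frac{3}{565}\right) = \frac{24}{565} \approx 0.042478$)
$K{\left(r \right)} = 2 r + 2 r^{2}$ ($K{\left(r \right)} = 2 \left(r r + r\right) = 2 \left(r^{2} + r\right) = 2 \left(r + r^{2}\right) = 2 r + 2 r^{2}$)
$T - K{\left(J \right)} = -1291 - 2 \cdot \frac{24}{565} \left(1 + \frac{24}{565}\right) = -1291 - 2 \cdot \frac{24}{565} \cdot \frac{589}{565} = -1291 - \frac{28272}{319225} = - \frac{412147747}{319225}$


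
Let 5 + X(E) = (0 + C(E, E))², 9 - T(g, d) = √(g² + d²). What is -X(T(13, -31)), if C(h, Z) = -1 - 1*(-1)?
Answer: 5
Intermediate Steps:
C(h, Z) = 0 (C(h, Z) = -1 + 1 = 0)
T(g, d) = 9 - √(d² + g²) (T(g, d) = 9 - √(g² + d²) = 9 - √(d² + g²))
X(E) = -5 (X(E) = -5 + (0 + 0)² = -5 + 0² = -5 + 0 = -5)
-X(T(13, -31)) = -1*(-5) = 5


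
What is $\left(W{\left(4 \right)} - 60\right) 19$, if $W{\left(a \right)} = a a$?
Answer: $-836$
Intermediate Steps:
$W{\left(a \right)} = a^{2}$
$\left(W{\left(4 \right)} - 60\right) 19 = \left(4^{2} - 60\right) 19 = \left(16 - 60\right) 19 = \left(-44\right) 19 = -836$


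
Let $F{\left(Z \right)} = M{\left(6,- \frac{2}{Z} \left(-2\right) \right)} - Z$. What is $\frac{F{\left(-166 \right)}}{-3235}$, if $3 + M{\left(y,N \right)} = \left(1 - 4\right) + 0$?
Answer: $- \frac{32}{647} \approx -0.049459$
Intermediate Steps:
$M{\left(y,N \right)} = -6$ ($M{\left(y,N \right)} = -3 + \left(\left(1 - 4\right) + 0\right) = -3 + \left(-3 + 0\right) = -3 - 3 = -6$)
$F{\left(Z \right)} = -6 - Z$
$\frac{F{\left(-166 \right)}}{-3235} = \frac{-6 - -166}{-3235} = \left(-6 + 166\right) \left(- \frac{1}{3235}\right) = 160 \left(- \frac{1}{3235}\right) = - \frac{32}{647}$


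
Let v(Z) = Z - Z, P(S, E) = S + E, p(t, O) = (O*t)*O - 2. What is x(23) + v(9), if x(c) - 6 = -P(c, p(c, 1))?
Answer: -38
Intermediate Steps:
p(t, O) = -2 + t*O**2 (p(t, O) = t*O**2 - 2 = -2 + t*O**2)
P(S, E) = E + S
v(Z) = 0
x(c) = 8 - 2*c (x(c) = 6 - ((-2 + c*1**2) + c) = 6 - ((-2 + c*1) + c) = 6 - ((-2 + c) + c) = 6 - (-2 + 2*c) = 6 + (2 - 2*c) = 8 - 2*c)
x(23) + v(9) = (8 - 2*23) + 0 = (8 - 46) + 0 = -38 + 0 = -38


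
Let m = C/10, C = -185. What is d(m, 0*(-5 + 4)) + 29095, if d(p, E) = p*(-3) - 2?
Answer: 58297/2 ≈ 29149.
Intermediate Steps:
m = -37/2 (m = -185/10 = -185*1/10 = -37/2 ≈ -18.500)
d(p, E) = -2 - 3*p (d(p, E) = -3*p - 2 = -2 - 3*p)
d(m, 0*(-5 + 4)) + 29095 = (-2 - 3*(-37/2)) + 29095 = (-2 + 111/2) + 29095 = 107/2 + 29095 = 58297/2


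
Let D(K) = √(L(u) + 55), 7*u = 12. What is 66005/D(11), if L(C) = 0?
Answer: 13201*√55/11 ≈ 8900.1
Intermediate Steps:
u = 12/7 (u = (⅐)*12 = 12/7 ≈ 1.7143)
D(K) = √55 (D(K) = √(0 + 55) = √55)
66005/D(11) = 66005/(√55) = 66005*(√55/55) = 13201*√55/11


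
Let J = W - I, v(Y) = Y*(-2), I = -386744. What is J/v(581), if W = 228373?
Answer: -615117/1162 ≈ -529.36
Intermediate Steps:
v(Y) = -2*Y
J = 615117 (J = 228373 - 1*(-386744) = 228373 + 386744 = 615117)
J/v(581) = 615117/((-2*581)) = 615117/(-1162) = 615117*(-1/1162) = -615117/1162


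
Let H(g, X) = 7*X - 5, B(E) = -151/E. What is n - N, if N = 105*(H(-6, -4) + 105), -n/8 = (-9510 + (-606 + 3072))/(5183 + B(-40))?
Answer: -522075560/69157 ≈ -7549.1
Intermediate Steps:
H(g, X) = -5 + 7*X
n = 751360/69157 (n = -8*(-9510 + (-606 + 3072))/(5183 - 151/(-40)) = -8*(-9510 + 2466)/(5183 - 151*(-1/40)) = -(-56352)/(5183 + 151/40) = -(-56352)/207471/40 = -(-56352)*40/207471 = -8*(-93920/69157) = 751360/69157 ≈ 10.865)
N = 7560 (N = 105*((-5 + 7*(-4)) + 105) = 105*((-5 - 28) + 105) = 105*(-33 + 105) = 105*72 = 7560)
n - N = 751360/69157 - 1*7560 = 751360/69157 - 7560 = -522075560/69157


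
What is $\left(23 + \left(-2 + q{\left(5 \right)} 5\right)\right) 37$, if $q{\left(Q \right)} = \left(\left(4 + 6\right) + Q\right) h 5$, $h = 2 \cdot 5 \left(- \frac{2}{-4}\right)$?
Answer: $70152$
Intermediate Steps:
$h = 5$ ($h = 10 \left(\left(-2\right) \left(- \frac{1}{4}\right)\right) = 10 \cdot \frac{1}{2} = 5$)
$q{\left(Q \right)} = 250 + 25 Q$ ($q{\left(Q \right)} = \left(\left(4 + 6\right) + Q\right) 5 \cdot 5 = \left(10 + Q\right) 5 \cdot 5 = \left(50 + 5 Q\right) 5 = 250 + 25 Q$)
$\left(23 + \left(-2 + q{\left(5 \right)} 5\right)\right) 37 = \left(23 - \left(2 - \left(250 + 25 \cdot 5\right) 5\right)\right) 37 = \left(23 - \left(2 - \left(250 + 125\right) 5\right)\right) 37 = \left(23 + \left(-2 + 375 \cdot 5\right)\right) 37 = \left(23 + \left(-2 + 1875\right)\right) 37 = \left(23 + 1873\right) 37 = 1896 \cdot 37 = 70152$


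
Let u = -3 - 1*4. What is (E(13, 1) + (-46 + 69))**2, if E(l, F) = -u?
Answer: 900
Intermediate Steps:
u = -7 (u = -3 - 4 = -7)
E(l, F) = 7 (E(l, F) = -1*(-7) = 7)
(E(13, 1) + (-46 + 69))**2 = (7 + (-46 + 69))**2 = (7 + 23)**2 = 30**2 = 900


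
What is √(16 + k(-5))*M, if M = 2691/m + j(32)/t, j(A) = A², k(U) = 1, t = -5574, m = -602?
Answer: -7808041*√17/1677774 ≈ -19.188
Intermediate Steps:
M = -7808041/1677774 (M = 2691/(-602) + 32²/(-5574) = 2691*(-1/602) + 1024*(-1/5574) = -2691/602 - 512/2787 = -7808041/1677774 ≈ -4.6538)
√(16 + k(-5))*M = √(16 + 1)*(-7808041/1677774) = √17*(-7808041/1677774) = -7808041*√17/1677774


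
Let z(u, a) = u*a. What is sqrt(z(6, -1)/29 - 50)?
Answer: 4*I*sqrt(2639)/29 ≈ 7.0857*I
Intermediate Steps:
z(u, a) = a*u
sqrt(z(6, -1)/29 - 50) = sqrt(-1*6/29 - 50) = sqrt(-6*1/29 - 50) = sqrt(-6/29 - 50) = sqrt(-1456/29) = 4*I*sqrt(2639)/29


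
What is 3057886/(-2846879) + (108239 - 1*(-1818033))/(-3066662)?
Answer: -7430683050810/4365207823949 ≈ -1.7023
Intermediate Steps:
3057886/(-2846879) + (108239 - 1*(-1818033))/(-3066662) = 3057886*(-1/2846879) + (108239 + 1818033)*(-1/3066662) = -3057886/2846879 + 1926272*(-1/3066662) = -3057886/2846879 - 963136/1533331 = -7430683050810/4365207823949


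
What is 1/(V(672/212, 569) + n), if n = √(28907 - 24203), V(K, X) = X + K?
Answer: 1607225/906392089 - 78652*√6/906392089 ≈ 0.0015607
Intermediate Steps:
V(K, X) = K + X
n = 28*√6 (n = √4704 = 28*√6 ≈ 68.586)
1/(V(672/212, 569) + n) = 1/((672/212 + 569) + 28*√6) = 1/((672*(1/212) + 569) + 28*√6) = 1/((168/53 + 569) + 28*√6) = 1/(30325/53 + 28*√6)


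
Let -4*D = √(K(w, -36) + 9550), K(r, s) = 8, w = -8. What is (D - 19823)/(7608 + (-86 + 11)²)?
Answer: -19823/13233 - 3*√118/17644 ≈ -1.4998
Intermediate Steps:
D = -9*√118/4 (D = -√(8 + 9550)/4 = -9*√118/4 ≈ -24.441)
(D - 19823)/(7608 + (-86 + 11)²) = (-9*√118/4 - 19823)/(7608 + (-86 + 11)²) = (-19823 - 9*√118/4)/(7608 + (-75)²) = (-19823 - 9*√118/4)/(7608 + 5625) = (-19823 - 9*√118/4)/13233 = (-19823 - 9*√118/4)*(1/13233) = -19823/13233 - 3*√118/17644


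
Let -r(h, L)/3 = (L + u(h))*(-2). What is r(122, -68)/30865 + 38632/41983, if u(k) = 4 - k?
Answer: 1145523652/1295805295 ≈ 0.88402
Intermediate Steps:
r(h, L) = 24 - 6*h + 6*L (r(h, L) = -3*(L + (4 - h))*(-2) = -3*(4 + L - h)*(-2) = -3*(-8 - 2*L + 2*h) = 24 - 6*h + 6*L)
r(122, -68)/30865 + 38632/41983 = (24 - 6*122 + 6*(-68))/30865 + 38632/41983 = (24 - 732 - 408)*(1/30865) + 38632*(1/41983) = -1116*1/30865 + 38632/41983 = -1116/30865 + 38632/41983 = 1145523652/1295805295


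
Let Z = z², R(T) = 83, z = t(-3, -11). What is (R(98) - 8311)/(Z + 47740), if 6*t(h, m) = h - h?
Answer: -187/1085 ≈ -0.17235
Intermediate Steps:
t(h, m) = 0 (t(h, m) = (h - h)/6 = (⅙)*0 = 0)
z = 0
Z = 0 (Z = 0² = 0)
(R(98) - 8311)/(Z + 47740) = (83 - 8311)/(0 + 47740) = -8228/47740 = -8228*1/47740 = -187/1085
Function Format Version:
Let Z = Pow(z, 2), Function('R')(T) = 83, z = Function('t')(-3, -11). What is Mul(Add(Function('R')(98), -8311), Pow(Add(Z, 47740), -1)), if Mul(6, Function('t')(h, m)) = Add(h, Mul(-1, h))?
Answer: Rational(-187, 1085) ≈ -0.17235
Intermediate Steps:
Function('t')(h, m) = 0 (Function('t')(h, m) = Mul(Rational(1, 6), Add(h, Mul(-1, h))) = Mul(Rational(1, 6), 0) = 0)
z = 0
Z = 0 (Z = Pow(0, 2) = 0)
Mul(Add(Function('R')(98), -8311), Pow(Add(Z, 47740), -1)) = Mul(Add(83, -8311), Pow(Add(0, 47740), -1)) = Mul(-8228, Pow(47740, -1)) = Mul(-8228, Rational(1, 47740)) = Rational(-187, 1085)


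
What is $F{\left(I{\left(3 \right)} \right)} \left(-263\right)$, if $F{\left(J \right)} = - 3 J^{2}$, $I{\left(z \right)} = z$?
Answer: $7101$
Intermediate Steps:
$F{\left(I{\left(3 \right)} \right)} \left(-263\right) = - 3 \cdot 3^{2} \left(-263\right) = \left(-3\right) 9 \left(-263\right) = \left(-27\right) \left(-263\right) = 7101$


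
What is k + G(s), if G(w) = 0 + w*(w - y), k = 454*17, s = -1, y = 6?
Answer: 7725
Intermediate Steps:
k = 7718
G(w) = w*(-6 + w) (G(w) = 0 + w*(w - 1*6) = 0 + w*(w - 6) = 0 + w*(-6 + w) = w*(-6 + w))
k + G(s) = 7718 - (-6 - 1) = 7718 - 1*(-7) = 7718 + 7 = 7725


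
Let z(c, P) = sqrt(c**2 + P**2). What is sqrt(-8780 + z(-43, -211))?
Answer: sqrt(-8780 + sqrt(46370)) ≈ 92.545*I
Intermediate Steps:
z(c, P) = sqrt(P**2 + c**2)
sqrt(-8780 + z(-43, -211)) = sqrt(-8780 + sqrt((-211)**2 + (-43)**2)) = sqrt(-8780 + sqrt(44521 + 1849)) = sqrt(-8780 + sqrt(46370))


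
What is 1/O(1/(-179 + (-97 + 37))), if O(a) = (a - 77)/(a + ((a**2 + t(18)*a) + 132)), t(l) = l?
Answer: -1883858/1099639 ≈ -1.7132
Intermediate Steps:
O(a) = (-77 + a)/(132 + a**2 + 19*a) (O(a) = (a - 77)/(a + ((a**2 + 18*a) + 132)) = (-77 + a)/(a + (132 + a**2 + 18*a)) = (-77 + a)/(132 + a**2 + 19*a))
1/O(1/(-179 + (-97 + 37))) = 1/((-77 + 1/(-179 + (-97 + 37)))/(132 + (1/(-179 + (-97 + 37)))**2 + 19/(-179 + (-97 + 37)))) = 1/((-77 + 1/(-179 - 60))/(132 + (1/(-179 - 60))**2 + 19/(-179 - 60))) = 1/((-77 + 1/(-239))/(132 + (1/(-239))**2 + 19/(-239))) = 1/((-77 - 1/239)/(132 + (-1/239)**2 + 19*(-1/239))) = 1/(-18404/239/(132 + 1/57121 - 19/239)) = 1/(-18404/239/(7535432/57121)) = 1/((57121/7535432)*(-18404/239)) = 1/(-1099639/1883858) = -1883858/1099639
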